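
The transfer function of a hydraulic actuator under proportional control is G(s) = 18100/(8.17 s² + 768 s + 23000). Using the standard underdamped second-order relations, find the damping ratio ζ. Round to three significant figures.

Dividing through by 8.17: denominator becomes s² + 94.00 s + 2815.
So ω_n = √2815 = 53.1 rad/s and ζ = 94.00/(2·53.1) = 0.886.

ζ ≈ 0.886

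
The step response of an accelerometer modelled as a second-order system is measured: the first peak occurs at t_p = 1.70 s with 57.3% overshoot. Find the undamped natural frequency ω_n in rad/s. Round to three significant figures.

ω_n ≈ 1.88 rad/s

The overshoot fixes ζ = −ln(OS)/√(π²+ln²(OS)) = 0.175.
From t_p = π/ω_d, ω_d = π/1.70 = 1.85 rad/s, so ω_n = ω_d/√(1−ζ²) = 1.88 rad/s.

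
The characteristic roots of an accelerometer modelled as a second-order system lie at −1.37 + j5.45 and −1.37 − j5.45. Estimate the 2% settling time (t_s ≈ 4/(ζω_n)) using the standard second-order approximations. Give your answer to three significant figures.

t_s ≈ 2.92 s

For poles at −σ ± jω_d, ζω_n = σ = 1.37, so t_s ≈ 4/σ = 2.92 s.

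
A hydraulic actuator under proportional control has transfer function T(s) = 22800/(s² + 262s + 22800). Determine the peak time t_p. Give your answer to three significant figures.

Comparing the denominator to s² + 2ζω_n s + ω_n²: ω_n = √22800 = 151 rad/s, and 2ζω_n = 262 so ζ = 262/(2·151) = 0.868.
ω_d = ω_n√(1−ζ²) = 75.1 rad/s. Then t_p = π/ω_d = 0.0418 s.

t_p ≈ 0.0418 s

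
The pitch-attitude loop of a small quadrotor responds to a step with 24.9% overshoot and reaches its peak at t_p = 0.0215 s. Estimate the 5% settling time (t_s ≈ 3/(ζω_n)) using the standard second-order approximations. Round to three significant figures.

The overshoot fixes ζ = −ln(OS)/√(π²+ln²(OS)) = 0.405.
t_p = π/ω_d ⇒ ω_d = 146 rad/s; then ω_n = ω_d/√(1−ζ²) = 160 rad/s.
t_s ≈ 3/(ζω_n) = 3/(0.405·160) = 0.0464 s.

t_s ≈ 0.0464 s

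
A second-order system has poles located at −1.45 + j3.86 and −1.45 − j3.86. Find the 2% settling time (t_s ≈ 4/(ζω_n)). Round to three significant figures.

t_s ≈ 2.76 s

For poles at −σ ± jω_d, ζω_n = σ = 1.45, so t_s ≈ 4/σ = 2.76 s.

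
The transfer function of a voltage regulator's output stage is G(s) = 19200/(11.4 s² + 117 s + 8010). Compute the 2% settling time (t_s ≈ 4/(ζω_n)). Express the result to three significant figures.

Dividing through by 11.4: denominator becomes s² + 10.26 s + 702.6.
So ω_n = √702.6 = 26.5 rad/s and ζ = 10.26/(2·26.5) = 0.194.
t_s ≈ 4/(ζω_n) = 0.779 s.

t_s ≈ 0.779 s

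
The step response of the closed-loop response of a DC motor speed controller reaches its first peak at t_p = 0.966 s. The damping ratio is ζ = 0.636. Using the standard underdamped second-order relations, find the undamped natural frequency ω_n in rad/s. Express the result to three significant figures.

ω_n ≈ 4.21 rad/s

Peak time t_p = π/ω_d, so ω_d = π/t_p = π/0.966 = 3.25 rad/s.
ω_n = ω_d/√(1−ζ²) = 3.25/√0.596 = 4.21 rad/s.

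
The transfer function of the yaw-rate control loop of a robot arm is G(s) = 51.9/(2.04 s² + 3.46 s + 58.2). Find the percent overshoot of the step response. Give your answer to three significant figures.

Dividing through by 2.04: denominator becomes s² + 1.696 s + 28.53.
So ω_n = √28.53 = 5.34 rad/s and ζ = 1.696/(2·5.34) = 0.159.
%OS = 100 e^{−πζ/√(1−ζ²)} with ζ = 0.159 gives 60.3%.

%OS ≈ 60.3%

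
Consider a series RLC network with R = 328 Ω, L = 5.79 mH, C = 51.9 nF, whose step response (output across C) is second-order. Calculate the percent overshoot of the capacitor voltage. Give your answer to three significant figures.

For a series RLC circuit (capacitor voltage as output), ω_n = 1/√(LC) = 1/√(5.79 mH · 51.9 nF) = 57700 rad/s.
ζ = (R/2)·√(C/L) = (328/2)·√(51.9 nF/5.79 mH) = 0.491.
Overshoot: exp(−π·0.491/√(1−0.491²)) = 0.170, i.e. 17.0%.

%OS ≈ 17.0%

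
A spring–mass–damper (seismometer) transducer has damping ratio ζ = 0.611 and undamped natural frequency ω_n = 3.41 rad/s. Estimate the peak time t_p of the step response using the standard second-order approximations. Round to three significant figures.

The damped frequency is ω_d = ω_n√(1−ζ²) = 3.41·√(1−0.373) = 2.70 rad/s.
Peak time t_p = π/ω_d = π/2.70 = 1.16 s.

t_p ≈ 1.16 s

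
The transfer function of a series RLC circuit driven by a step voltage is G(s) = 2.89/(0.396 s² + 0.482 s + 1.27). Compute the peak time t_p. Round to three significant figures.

t_p ≈ 1.87 s

Dividing through by 0.396: denominator becomes s² + 1.217 s + 3.207.
So ω_n = √3.207 = 1.79 rad/s and ζ = 1.217/(2·1.79) = 0.340.
The damped frequency ω_d = ω_n√(1−ζ²) = 1.68 rad/s. t_p = π/ω_d = 1.87 s.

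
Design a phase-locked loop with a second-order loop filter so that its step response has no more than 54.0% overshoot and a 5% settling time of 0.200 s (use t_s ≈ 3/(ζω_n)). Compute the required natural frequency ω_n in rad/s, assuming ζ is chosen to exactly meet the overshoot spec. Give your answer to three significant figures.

ω_n ≈ 77.9 rad/s

From %OS = 100·exp(−πζ/√(1−ζ²)), invert to get ζ = −ln(OS)/√(π² + ln²(OS)) with OS = 0.540.
−ln 0.540 = 0.6162, so ζ = 0.6162/√(π² + 0.3797) = 0.192.
From t_s ≈ 3/(ζω_n): ω_n = 3/(ζ·t_s) = 3/(0.192·0.200) = 77.9 rad/s.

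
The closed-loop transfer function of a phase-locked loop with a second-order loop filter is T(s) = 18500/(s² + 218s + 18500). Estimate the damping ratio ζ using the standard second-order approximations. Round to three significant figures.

ω_n = √18500 = 136 rad/s; ζ = 218/(2·136) = 0.801.

ζ ≈ 0.801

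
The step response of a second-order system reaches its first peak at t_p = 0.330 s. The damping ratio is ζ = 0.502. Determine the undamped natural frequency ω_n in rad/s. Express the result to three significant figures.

Peak time t_p = π/ω_d, so ω_d = π/t_p = π/0.330 = 9.52 rad/s.
ω_n = ω_d/√(1−ζ²) = 9.52/√0.748 = 11.0 rad/s.

ω_n ≈ 11.0 rad/s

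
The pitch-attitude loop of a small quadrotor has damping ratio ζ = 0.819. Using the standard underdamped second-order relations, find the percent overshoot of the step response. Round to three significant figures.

For an underdamped second-order system, %OS = 100·exp(−πζ/√(1−ζ²)).
πζ/√(1−ζ²) = π·0.819/√(1−0.671) = 4.484, so %OS = 100·e^(−4.484) = 1.13%.

%OS ≈ 1.13%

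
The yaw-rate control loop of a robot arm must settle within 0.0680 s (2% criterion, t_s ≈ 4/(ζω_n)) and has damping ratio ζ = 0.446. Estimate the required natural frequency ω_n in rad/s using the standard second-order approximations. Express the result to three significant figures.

Rearranging t_s ≈ 4/(ζω_n) gives ω_n = 4/(ζ·t_s) = 4/(0.446 × 0.0680) = 132 rad/s.

ω_n ≈ 132 rad/s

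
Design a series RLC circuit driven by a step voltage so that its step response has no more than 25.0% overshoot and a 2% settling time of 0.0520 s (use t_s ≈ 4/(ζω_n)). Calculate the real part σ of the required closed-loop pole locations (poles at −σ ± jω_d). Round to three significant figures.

The settling-time spec alone fixes σ = ζω_n = 4/t_s = 4/0.0520 = 76.9.
(Overshoot then fixes ζ = 0.404 and hence ω_d = σ·√(1−ζ²)/ζ = 174 rad/s.)

σ ≈ 76.9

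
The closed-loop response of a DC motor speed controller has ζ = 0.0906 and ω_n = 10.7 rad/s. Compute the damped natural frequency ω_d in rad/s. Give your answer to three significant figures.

ω_d ≈ 10.7 rad/s

ω_d = ω_n√(1−ζ²) = 10.7·√0.992 = 10.7 rad/s.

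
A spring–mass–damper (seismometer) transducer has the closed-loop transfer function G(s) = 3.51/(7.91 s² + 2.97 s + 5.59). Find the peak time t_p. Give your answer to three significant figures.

t_p ≈ 3.83 s

Dividing through by 7.91: denominator becomes s² + 0.3755 s + 0.7067.
So ω_n = √0.7067 = 0.841 rad/s and ζ = 0.3755/(2·0.841) = 0.223.
The damped frequency ω_d = ω_n√(1−ζ²) = 0.819 rad/s. t_p = π/ω_d = 3.83 s.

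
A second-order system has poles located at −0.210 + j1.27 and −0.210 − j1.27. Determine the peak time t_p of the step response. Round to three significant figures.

t_p ≈ 2.47 s

t_p = π/ω_d with ω_d = 1.27 (the imaginary part), so t_p = 2.47 s.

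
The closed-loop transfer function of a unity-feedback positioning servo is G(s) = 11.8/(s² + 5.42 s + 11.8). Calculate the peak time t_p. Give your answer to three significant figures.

t_p ≈ 1.49 s

Comparing the denominator to s² + 2ζω_n s + ω_n²: ω_n = √11.8 = 3.44 rad/s, and 2ζω_n = 5.42 so ζ = 5.42/(2·3.44) = 0.789.
ω_d = ω_n√(1−ζ²) = 2.11 rad/s. Then t_p = π/ω_d = 1.49 s.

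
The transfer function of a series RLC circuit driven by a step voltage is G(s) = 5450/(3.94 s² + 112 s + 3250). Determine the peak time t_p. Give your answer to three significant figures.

t_p ≈ 0.126 s

Dividing through by 3.94: denominator becomes s² + 28.43 s + 824.9.
So ω_n = √824.9 = 28.7 rad/s and ζ = 28.43/(2·28.7) = 0.495.
The damped frequency ω_d = ω_n√(1−ζ²) = 25.0 rad/s. t_p = π/ω_d = 0.126 s.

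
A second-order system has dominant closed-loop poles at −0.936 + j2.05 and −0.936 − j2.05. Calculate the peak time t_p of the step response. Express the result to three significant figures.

t_p = π/ω_d with ω_d = 2.05 (the imaginary part), so t_p = 1.53 s.

t_p ≈ 1.53 s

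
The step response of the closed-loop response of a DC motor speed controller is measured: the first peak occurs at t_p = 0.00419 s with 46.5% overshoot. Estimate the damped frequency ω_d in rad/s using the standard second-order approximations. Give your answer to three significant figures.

ω_d ≈ 750 rad/s

t_p = π/ω_d, so ω_d = π/0.00419 = 750 rad/s.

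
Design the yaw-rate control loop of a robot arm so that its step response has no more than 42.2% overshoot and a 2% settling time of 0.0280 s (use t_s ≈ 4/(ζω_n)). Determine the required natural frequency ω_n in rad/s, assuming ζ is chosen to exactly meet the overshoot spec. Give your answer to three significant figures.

Inverting the overshoot relation: ζ = |ln 0.422|/√(π² + ln²0.422) = 0.265.
Then ω_n = 4/(ζ t_s) = 4/(0.265 × 0.0280) = 539 rad/s.

ω_n ≈ 539 rad/s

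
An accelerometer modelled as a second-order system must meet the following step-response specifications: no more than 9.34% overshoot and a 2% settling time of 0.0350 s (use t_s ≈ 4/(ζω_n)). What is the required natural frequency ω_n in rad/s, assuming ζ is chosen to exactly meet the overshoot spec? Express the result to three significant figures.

ω_n ≈ 190 rad/s

Inverting the overshoot relation: ζ = |ln 0.0934|/√(π² + ln²0.0934) = 0.602.
From t_s ≈ 4/(ζω_n): ω_n = 4/(ζ·t_s) = 4/(0.602·0.0350) = 190 rad/s.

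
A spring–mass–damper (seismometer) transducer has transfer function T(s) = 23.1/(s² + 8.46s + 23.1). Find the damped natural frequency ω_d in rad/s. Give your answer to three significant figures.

Matching coefficients with s² + 2ζω_n s + ω_n² gives ω_n² = 23.1 ⇒ ω_n = 4.81 rad/s, and ζ = 8.46/(2ω_n) = 0.880.
The damped frequency ω_d = ω_n√(1−ζ²) = 2.28 rad/s.

ω_d ≈ 2.28 rad/s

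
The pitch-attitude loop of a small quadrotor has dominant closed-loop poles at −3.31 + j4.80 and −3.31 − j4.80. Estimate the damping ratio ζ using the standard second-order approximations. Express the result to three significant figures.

ζ ≈ 0.568

|pole| = ω_n = √(3.31² + 4.80²) = 5.83 rad/s; ζ = cos θ = σ/ω_n = 0.568.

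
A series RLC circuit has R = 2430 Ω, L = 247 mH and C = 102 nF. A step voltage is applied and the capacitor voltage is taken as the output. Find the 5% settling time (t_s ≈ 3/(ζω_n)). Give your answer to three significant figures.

For a series RLC circuit (capacitor voltage as output), ω_n = 1/√(LC) = 1/√(247 mH · 102 nF) = 6300 rad/s.
ζ = (R/2)·√(C/L) = (2430/2)·√(102 nF/247 mH) = 0.781.
t_s ≈ 3/(ζω_n) = 0.000610 s.

t_s ≈ 0.000610 s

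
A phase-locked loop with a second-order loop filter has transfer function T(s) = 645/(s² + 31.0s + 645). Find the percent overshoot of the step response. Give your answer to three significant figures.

%OS ≈ 8.89%

Comparing the denominator to s² + 2ζω_n s + ω_n²: ω_n = √645 = 25.4 rad/s, and 2ζω_n = 31.0 so ζ = 31.0/(2·25.4) = 0.610.
%OS = 100·exp(−πζ/√(1−ζ²)) = 8.89%.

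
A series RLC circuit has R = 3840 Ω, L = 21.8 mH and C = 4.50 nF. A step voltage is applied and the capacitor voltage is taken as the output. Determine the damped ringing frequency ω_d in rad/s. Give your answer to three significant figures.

ω_d ≈ 49400 rad/s

For a series RLC circuit (capacitor voltage as output), ω_n = 1/√(LC) = 1/√(21.8 mH · 4.50 nF) = 101000 rad/s.
ζ = (R/2)·√(C/L) = (3840/2)·√(4.50 nF/21.8 mH) = 0.872.
ω_d = 101000·√(1 − 0.872²) = 49400 rad/s.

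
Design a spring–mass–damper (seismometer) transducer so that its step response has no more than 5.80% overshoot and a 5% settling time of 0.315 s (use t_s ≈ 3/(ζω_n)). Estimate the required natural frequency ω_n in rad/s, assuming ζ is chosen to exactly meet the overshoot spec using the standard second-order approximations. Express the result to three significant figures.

ζ = −ln(OS)/√(π² + (ln OS)²). With OS = 0.0580, ln OS = −2.847 and ζ = 2.847/4.240 = 0.672.
From t_s ≈ 3/(ζω_n): ω_n = 3/(ζ·t_s) = 3/(0.672·0.315) = 14.2 rad/s.

ω_n ≈ 14.2 rad/s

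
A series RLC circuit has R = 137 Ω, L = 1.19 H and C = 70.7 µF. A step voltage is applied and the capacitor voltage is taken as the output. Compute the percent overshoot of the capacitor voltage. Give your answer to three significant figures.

For a series RLC circuit (capacitor voltage as output), ω_n = 1/√(LC) = 1/√(1.19 H · 70.7 µF) = 109 rad/s.
ζ = (R/2)·√(C/L) = (137/2)·√(70.7 µF/1.19 H) = 0.528.
%OS = 100·exp(−πζ/√(1−ζ²)) = 14.2%.

%OS ≈ 14.2%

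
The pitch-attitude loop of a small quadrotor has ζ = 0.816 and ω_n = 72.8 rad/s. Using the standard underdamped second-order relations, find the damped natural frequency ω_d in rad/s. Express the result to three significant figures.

ω_d = ω_n√(1−ζ²) = 72.8·√0.334 = 42.1 rad/s.

ω_d ≈ 42.1 rad/s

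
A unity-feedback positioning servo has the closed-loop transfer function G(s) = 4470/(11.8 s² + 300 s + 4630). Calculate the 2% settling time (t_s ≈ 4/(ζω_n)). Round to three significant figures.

t_s ≈ 0.315 s

Dividing through by 11.8: denominator becomes s² + 25.42 s + 392.4.
So ω_n = √392.4 = 19.8 rad/s and ζ = 25.42/(2·19.8) = 0.642.
t_s ≈ 4/(ζω_n) = 0.315 s.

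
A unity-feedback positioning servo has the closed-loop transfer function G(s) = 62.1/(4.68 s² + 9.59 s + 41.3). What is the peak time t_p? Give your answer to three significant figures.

t_p ≈ 1.13 s

Dividing through by 4.68: denominator becomes s² + 2.049 s + 8.825.
So ω_n = √8.825 = 2.97 rad/s and ζ = 2.049/(2·2.97) = 0.345.
ω_d = 2.97·√(1 − 0.345²) = 2.79 rad/s. t_p = π/ω_d = 1.13 s.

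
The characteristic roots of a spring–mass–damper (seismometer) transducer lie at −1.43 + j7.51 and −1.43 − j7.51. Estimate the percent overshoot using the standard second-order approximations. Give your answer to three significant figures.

With σ = 1.43, ω_d = 7.51: ω_n = √(σ²+ω_d²) = 7.64 rad/s, ζ = σ/ω_n = 0.187.
%OS = 100 e^{−πζ/√(1−ζ²)} with ζ = 0.187 gives 55.0%.

%OS ≈ 55.0%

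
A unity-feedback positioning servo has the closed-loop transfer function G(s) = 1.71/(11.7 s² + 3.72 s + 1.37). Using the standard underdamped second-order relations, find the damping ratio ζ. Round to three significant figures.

ζ ≈ 0.465

Dividing through by 11.7: denominator becomes s² + 0.3179 s + 0.1171.
So ω_n = √0.1171 = 0.342 rad/s and ζ = 0.3179/(2·0.342) = 0.465.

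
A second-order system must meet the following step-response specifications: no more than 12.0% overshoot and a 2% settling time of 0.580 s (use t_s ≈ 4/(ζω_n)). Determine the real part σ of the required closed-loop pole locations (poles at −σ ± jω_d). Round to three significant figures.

The settling-time spec alone fixes σ = ζω_n = 4/t_s = 4/0.580 = 6.90.
(Overshoot then fixes ζ = 0.559 and hence ω_d = σ·√(1−ζ²)/ζ = 10.2 rad/s.)

σ ≈ 6.90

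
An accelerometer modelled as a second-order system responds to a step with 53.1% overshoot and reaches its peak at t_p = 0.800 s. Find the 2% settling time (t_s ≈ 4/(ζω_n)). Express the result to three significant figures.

t_s ≈ 5.06 s

ζ from %OS: ζ = |ln 0.531|/√(π²+ln²0.531) = 0.198.
From t_p = π/ω_d, ω_d = π/0.800 = 3.93 rad/s, so ω_n = ω_d/√(1−ζ²) = 4.01 rad/s.
t_s ≈ 4/(ζω_n) = 4/(0.198·4.01) = 5.06 s.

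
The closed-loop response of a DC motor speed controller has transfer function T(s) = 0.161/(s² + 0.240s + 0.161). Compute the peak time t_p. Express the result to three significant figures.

t_p ≈ 8.21 s

ω_n = √0.161 = 0.401 rad/s; ζ = 0.240/(2·0.401) = 0.299.
The damped frequency ω_d = ω_n√(1−ζ²) = 0.383 rad/s. Then t_p = π/ω_d = 8.21 s.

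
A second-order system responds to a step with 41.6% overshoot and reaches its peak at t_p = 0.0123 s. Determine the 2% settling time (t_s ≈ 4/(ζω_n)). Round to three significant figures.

From the overshoot, ζ = −ln(OS)/√(π²+ln²(OS)) = 0.269.
t_p = π/ω_d ⇒ ω_d = 255 rad/s; then ω_n = ω_d/√(1−ζ²) = 265 rad/s.
t_s ≈ 4/(ζω_n) = 4/(0.269·265) = 0.0561 s.

t_s ≈ 0.0561 s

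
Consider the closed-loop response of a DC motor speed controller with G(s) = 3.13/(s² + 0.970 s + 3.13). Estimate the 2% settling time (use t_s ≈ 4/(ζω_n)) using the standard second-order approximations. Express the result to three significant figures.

t_s ≈ 8.25 s

Comparing the denominator to s² + 2ζω_n s + ω_n²: ω_n = √3.13 = 1.77 rad/s, and 2ζω_n = 0.970 so ζ = 0.970/(2·1.77) = 0.274.
t_s ≈ 4/(ζω_n) = 4/(0.274·1.77) = 8.25 s.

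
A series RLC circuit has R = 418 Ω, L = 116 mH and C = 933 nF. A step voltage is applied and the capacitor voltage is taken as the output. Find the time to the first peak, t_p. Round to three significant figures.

For a series RLC circuit (capacitor voltage as output), ω_n = 1/√(LC) = 1/√(116 mH · 933 nF) = 3040 rad/s.
ζ = (R/2)·√(C/L) = (418/2)·√(933 nF/116 mH) = 0.593.
The damped frequency ω_d = ω_n√(1−ζ²) = 2450 rad/s. t_p = π/ω_d = 0.00128 s.

t_p ≈ 0.00128 s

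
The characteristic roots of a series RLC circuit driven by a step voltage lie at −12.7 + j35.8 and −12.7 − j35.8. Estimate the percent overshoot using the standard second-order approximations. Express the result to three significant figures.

With σ = 12.7, ω_d = 35.8: ω_n = √(σ²+ω_d²) = 38.0 rad/s, ζ = σ/ω_n = 0.334.
%OS = 100 e^{−πζ/√(1−ζ²)} with ζ = 0.334 gives 32.8%.

%OS ≈ 32.8%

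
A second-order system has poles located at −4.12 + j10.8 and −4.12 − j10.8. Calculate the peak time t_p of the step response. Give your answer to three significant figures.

t_p ≈ 0.291 s

t_p = π/ω_d with ω_d = 10.8 (the imaginary part), so t_p = 0.291 s.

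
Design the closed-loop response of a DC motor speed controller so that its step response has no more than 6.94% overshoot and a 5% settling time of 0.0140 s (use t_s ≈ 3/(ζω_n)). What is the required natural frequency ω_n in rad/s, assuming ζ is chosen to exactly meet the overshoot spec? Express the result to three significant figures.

ω_n ≈ 331 rad/s

From %OS = 100·exp(−πζ/√(1−ζ²)), invert to get ζ = −ln(OS)/√(π² + ln²(OS)) with OS = 0.0694.
−ln 0.0694 = 2.668, so ζ = 2.668/√(π² + 7.118) = 0.647.
From t_s ≈ 3/(ζω_n): ω_n = 3/(ζ·t_s) = 3/(0.647·0.0140) = 331 rad/s.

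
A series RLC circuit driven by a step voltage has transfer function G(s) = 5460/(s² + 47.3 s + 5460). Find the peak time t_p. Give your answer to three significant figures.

Comparing the denominator to s² + 2ζω_n s + ω_n²: ω_n = √5460 = 73.9 rad/s, and 2ζω_n = 47.3 so ζ = 47.3/(2·73.9) = 0.320.
ω_d = 73.9·√(1 − 0.320²) = 70.0 rad/s. Then t_p = π/ω_d = 0.0449 s.

t_p ≈ 0.0449 s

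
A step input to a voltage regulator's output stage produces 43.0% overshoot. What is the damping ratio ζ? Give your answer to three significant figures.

Inverting the overshoot relation: ζ = |ln 0.430|/√(π² + ln²0.430) = 0.259.

ζ ≈ 0.259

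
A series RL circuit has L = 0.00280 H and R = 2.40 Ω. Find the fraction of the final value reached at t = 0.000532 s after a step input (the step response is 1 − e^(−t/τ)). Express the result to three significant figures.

τ = L/R = 0.00280/2.40 = 0.00117 s.
y(t)/y_∞ = 1 − e^(−t/τ) = 1 − e^(−0.000532/0.00117) = 1 − e^(−0.456) = 0.366.

y/y_∞ ≈ 0.366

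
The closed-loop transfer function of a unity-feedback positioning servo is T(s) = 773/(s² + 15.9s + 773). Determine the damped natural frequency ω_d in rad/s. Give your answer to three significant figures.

Matching coefficients with s² + 2ζω_n s + ω_n² gives ω_n² = 773 ⇒ ω_n = 27.8 rad/s, and ζ = 15.9/(2ω_n) = 0.286.
ω_d = 27.8·√(1 − 0.286²) = 26.6 rad/s.

ω_d ≈ 26.6 rad/s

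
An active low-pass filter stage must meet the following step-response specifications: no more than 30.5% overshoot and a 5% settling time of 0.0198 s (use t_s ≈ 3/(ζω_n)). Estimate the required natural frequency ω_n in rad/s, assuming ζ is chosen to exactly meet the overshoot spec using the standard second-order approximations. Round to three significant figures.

From %OS = 100·exp(−πζ/√(1−ζ²)), invert to get ζ = −ln(OS)/√(π² + ln²(OS)) with OS = 0.305.
−ln 0.305 = 1.187, so ζ = 1.187/√(π² + 1.410) = 0.354.
Then ω_n = 3/(ζ t_s) = 3/(0.354 × 0.0198) = 429 rad/s.

ω_n ≈ 429 rad/s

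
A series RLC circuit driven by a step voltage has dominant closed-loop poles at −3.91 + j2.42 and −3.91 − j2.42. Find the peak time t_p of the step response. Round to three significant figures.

t_p = π/ω_d with ω_d = 2.42 (the imaginary part), so t_p = 1.30 s.

t_p ≈ 1.30 s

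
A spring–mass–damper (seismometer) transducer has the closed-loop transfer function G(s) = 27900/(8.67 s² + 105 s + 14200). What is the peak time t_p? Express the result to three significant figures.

t_p ≈ 0.0785 s

Dividing through by 8.67: denominator becomes s² + 12.11 s + 1638.
So ω_n = √1638 = 40.5 rad/s and ζ = 12.11/(2·40.5) = 0.150.
The damped frequency ω_d = ω_n√(1−ζ²) = 40.0 rad/s. t_p = π/ω_d = 0.0785 s.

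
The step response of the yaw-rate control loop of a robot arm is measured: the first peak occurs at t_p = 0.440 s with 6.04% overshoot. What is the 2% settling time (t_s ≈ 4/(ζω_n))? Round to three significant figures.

The overshoot fixes ζ = −ln(OS)/√(π²+ln²(OS)) = 0.666.
From t_p = π/ω_d, ω_d = π/0.440 = 7.14 rad/s, so ω_n = ω_d/√(1−ζ²) = 9.57 rad/s.
t_s ≈ 4/(ζω_n) = 4/(0.666·9.57) = 0.627 s.

t_s ≈ 0.627 s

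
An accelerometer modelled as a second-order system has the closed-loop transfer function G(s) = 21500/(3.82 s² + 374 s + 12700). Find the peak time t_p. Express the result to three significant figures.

t_p ≈ 0.103 s

Dividing through by 3.82: denominator becomes s² + 97.91 s + 3325.
So ω_n = √3325 = 57.7 rad/s and ζ = 97.91/(2·57.7) = 0.849.
The damped frequency ω_d = ω_n√(1−ζ²) = 30.5 rad/s. t_p = π/ω_d = 0.103 s.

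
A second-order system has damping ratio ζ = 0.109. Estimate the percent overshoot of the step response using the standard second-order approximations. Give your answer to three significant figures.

For an underdamped second-order system, %OS = 100·exp(−πζ/√(1−ζ²)).
πζ/√(1−ζ²) = π·0.109/√(1−0.0119) = 0.3445, so %OS = 100·e^(−0.3445) = 70.9%.

%OS ≈ 70.9%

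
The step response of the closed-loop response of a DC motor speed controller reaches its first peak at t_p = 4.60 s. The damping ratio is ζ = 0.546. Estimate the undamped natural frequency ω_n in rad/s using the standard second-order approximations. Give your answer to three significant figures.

ω_n ≈ 0.815 rad/s

Peak time t_p = π/ω_d, so ω_d = π/t_p = π/4.60 = 0.683 rad/s.
ω_n = ω_d/√(1−ζ²) = 0.683/√0.702 = 0.815 rad/s.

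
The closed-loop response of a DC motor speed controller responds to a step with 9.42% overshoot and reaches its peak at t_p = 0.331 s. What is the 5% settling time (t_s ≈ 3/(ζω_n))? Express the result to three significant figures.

The overshoot fixes ζ = −ln(OS)/√(π²+ln²(OS)) = 0.601.
t_p = π/ω_d ⇒ ω_d = 9.49 rad/s; then ω_n = ω_d/√(1−ζ²) = 11.9 rad/s.
t_s ≈ 3/(ζω_n) = 3/(0.601·11.9) = 0.420 s.

t_s ≈ 0.420 s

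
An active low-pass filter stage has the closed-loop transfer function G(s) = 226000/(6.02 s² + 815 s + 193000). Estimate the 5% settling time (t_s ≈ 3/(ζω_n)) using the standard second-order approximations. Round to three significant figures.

t_s ≈ 0.0443 s

Dividing through by 6.02: denominator becomes s² + 135.4 s + 32060.
So ω_n = √32060 = 179 rad/s and ζ = 135.4/(2·179) = 0.378.
t_s ≈ 3/(ζω_n) = 0.0443 s.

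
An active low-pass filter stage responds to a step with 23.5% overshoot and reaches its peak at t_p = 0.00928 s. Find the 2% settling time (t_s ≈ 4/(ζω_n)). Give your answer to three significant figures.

The overshoot fixes ζ = −ln(OS)/√(π²+ln²(OS)) = 0.419.
From t_p = π/ω_d, ω_d = π/0.00928 = 339 rad/s, so ω_n = ω_d/√(1−ζ²) = 373 rad/s.
t_s ≈ 4/(ζω_n) = 4/(0.419·373) = 0.0256 s.

t_s ≈ 0.0256 s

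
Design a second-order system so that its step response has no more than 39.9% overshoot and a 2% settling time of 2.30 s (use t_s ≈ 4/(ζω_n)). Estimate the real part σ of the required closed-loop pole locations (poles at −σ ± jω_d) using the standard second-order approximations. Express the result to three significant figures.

The settling-time spec alone fixes σ = ζω_n = 4/t_s = 4/2.30 = 1.74.
(Overshoot then fixes ζ = 0.281 and hence ω_d = σ·√(1−ζ²)/ζ = 5.95 rad/s.)

σ ≈ 1.74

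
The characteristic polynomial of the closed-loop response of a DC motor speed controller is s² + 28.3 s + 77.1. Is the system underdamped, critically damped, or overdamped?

a² − 4b = 490 > 0 (two distinct real roots); the system is overdamped.

overdamped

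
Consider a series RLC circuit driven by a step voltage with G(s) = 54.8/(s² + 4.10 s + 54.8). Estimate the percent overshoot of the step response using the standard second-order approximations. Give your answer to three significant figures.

%OS ≈ 40.4%

Matching coefficients with s² + 2ζω_n s + ω_n² gives ω_n² = 54.8 ⇒ ω_n = 7.40 rad/s, and ζ = 4.10/(2ω_n) = 0.277.
%OS = 100 e^{−πζ/√(1−ζ²)} with ζ = 0.277 gives 40.4%.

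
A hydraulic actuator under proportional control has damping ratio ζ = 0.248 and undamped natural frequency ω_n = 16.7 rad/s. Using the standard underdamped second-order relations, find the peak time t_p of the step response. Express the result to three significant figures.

The damped frequency is ω_d = ω_n√(1−ζ²) = 16.7·√(1−0.0615) = 16.2 rad/s.
Peak time t_p = π/ω_d = π/16.2 = 0.194 s.

t_p ≈ 0.194 s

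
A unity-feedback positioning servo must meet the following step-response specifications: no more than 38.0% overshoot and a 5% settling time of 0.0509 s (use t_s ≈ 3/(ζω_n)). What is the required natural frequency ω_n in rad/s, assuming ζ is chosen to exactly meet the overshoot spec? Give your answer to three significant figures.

ω_n ≈ 200 rad/s

Inverting the overshoot relation: ζ = |ln 0.380|/√(π² + ln²0.380) = 0.294.
From t_s ≈ 3/(ζω_n): ω_n = 3/(ζ·t_s) = 3/(0.294·0.0509) = 200 rad/s.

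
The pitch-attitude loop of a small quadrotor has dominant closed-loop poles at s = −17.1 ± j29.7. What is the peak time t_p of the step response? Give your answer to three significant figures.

t_p ≈ 0.106 s

t_p = π/ω_d with ω_d = 29.7 (the imaginary part), so t_p = 0.106 s.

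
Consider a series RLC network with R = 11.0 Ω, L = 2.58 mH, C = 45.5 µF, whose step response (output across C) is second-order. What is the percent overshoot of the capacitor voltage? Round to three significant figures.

%OS ≈ 3.48%

For a series RLC circuit (capacitor voltage as output), ω_n = 1/√(LC) = 1/√(2.58 mH · 45.5 µF) = 2920 rad/s.
ζ = (R/2)·√(C/L) = (11.0/2)·√(45.5 µF/2.58 mH) = 0.730.
%OS = 100·exp(−πζ/√(1−ζ²)) = 3.48%.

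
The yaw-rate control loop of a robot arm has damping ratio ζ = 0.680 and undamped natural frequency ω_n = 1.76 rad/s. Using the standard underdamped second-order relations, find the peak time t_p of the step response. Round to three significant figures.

t_p ≈ 2.43 s

The damped frequency is ω_d = ω_n√(1−ζ²) = 1.76·√(1−0.462) = 1.29 rad/s.
Peak time t_p = π/ω_d = π/1.29 = 2.43 s.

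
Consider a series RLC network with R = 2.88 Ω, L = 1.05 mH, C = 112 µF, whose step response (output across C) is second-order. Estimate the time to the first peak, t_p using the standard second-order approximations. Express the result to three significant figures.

For a series RLC circuit (capacitor voltage as output), ω_n = 1/√(LC) = 1/√(1.05 mH · 112 µF) = 2920 rad/s.
ζ = (R/2)·√(C/L) = (2.88/2)·√(112 µF/1.05 mH) = 0.470.
ω_d = 2920·√(1 − 0.470²) = 2570 rad/s. t_p = π/ω_d = 0.00122 s.

t_p ≈ 0.00122 s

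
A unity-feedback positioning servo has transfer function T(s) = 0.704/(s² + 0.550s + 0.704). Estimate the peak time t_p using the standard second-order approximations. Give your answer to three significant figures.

t_p ≈ 3.96 s

ω_n = √0.704 = 0.839 rad/s; ζ = 0.550/(2·0.839) = 0.328.
ω_d = ω_n√(1−ζ²) = 0.793 rad/s. Then t_p = π/ω_d = 3.96 s.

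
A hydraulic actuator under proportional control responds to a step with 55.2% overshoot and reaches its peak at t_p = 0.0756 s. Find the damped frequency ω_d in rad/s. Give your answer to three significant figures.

t_p = π/ω_d, so ω_d = π/0.0756 = 41.6 rad/s.

ω_d ≈ 41.6 rad/s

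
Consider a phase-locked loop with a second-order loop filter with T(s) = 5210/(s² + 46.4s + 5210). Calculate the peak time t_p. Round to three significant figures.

t_p ≈ 0.0460 s

Comparing the denominator to s² + 2ζω_n s + ω_n²: ω_n = √5210 = 72.2 rad/s, and 2ζω_n = 46.4 so ζ = 46.4/(2·72.2) = 0.321.
The damped frequency ω_d = ω_n√(1−ζ²) = 68.4 rad/s. Then t_p = π/ω_d = 0.0460 s.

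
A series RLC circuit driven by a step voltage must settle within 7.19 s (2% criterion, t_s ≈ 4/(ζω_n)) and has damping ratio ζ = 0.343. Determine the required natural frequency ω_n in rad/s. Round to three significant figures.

Rearranging t_s ≈ 4/(ζω_n) gives ω_n = 4/(ζ·t_s) = 4/(0.343 × 7.19) = 1.62 rad/s.

ω_n ≈ 1.62 rad/s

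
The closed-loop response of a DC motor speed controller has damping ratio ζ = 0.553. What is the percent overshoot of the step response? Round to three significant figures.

For an underdamped second-order system, %OS = 100·exp(−πζ/√(1−ζ²)).
πζ/√(1−ζ²) = π·0.553/√(1−0.306) = 2.085, so %OS = 100·e^(−2.085) = 12.4%.

%OS ≈ 12.4%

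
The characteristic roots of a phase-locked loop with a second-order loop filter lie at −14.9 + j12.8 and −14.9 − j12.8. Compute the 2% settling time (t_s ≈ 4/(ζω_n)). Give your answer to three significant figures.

For poles at −σ ± jω_d, ζω_n = σ = 14.9, so t_s ≈ 4/σ = 0.268 s.

t_s ≈ 0.268 s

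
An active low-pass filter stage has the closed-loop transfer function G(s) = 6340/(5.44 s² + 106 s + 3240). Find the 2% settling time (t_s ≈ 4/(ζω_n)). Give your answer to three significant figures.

Dividing through by 5.44: denominator becomes s² + 19.49 s + 595.6.
So ω_n = √595.6 = 24.4 rad/s and ζ = 19.49/(2·24.4) = 0.399.
t_s ≈ 4/(ζω_n) = 0.411 s.

t_s ≈ 0.411 s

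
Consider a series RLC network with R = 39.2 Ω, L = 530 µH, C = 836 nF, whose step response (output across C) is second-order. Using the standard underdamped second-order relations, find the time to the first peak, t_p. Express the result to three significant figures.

t_p ≈ 0.000105 s

For a series RLC circuit (capacitor voltage as output), ω_n = 1/√(LC) = 1/√(530 µH · 836 nF) = 47500 rad/s.
ζ = (R/2)·√(C/L) = (39.2/2)·√(836 nF/530 µH) = 0.778.
The damped frequency ω_d = ω_n√(1−ζ²) = 29800 rad/s. t_p = π/ω_d = 0.000105 s.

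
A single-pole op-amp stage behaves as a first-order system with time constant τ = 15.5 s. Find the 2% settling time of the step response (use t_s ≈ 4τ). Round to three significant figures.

t_s ≈ 4τ = 62.0 s.

t_s ≈ 62.0 s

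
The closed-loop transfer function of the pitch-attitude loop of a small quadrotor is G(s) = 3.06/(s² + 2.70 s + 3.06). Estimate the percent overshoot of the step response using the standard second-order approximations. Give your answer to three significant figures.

%OS ≈ 2.21%

ω_n = √3.06 = 1.75 rad/s; ζ = 2.70/(2·1.75) = 0.772.
Overshoot: exp(−π·0.772/√(1−0.772²)) = 0.0221, i.e. 2.21%.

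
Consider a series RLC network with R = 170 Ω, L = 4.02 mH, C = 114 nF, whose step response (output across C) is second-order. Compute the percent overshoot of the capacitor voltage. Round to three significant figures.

%OS ≈ 20.3%

For a series RLC circuit (capacitor voltage as output), ω_n = 1/√(LC) = 1/√(4.02 mH · 114 nF) = 46700 rad/s.
ζ = (R/2)·√(C/L) = (170/2)·√(114 nF/4.02 mH) = 0.453.
%OS = 100 e^{−πζ/√(1−ζ²)} with ζ = 0.453 gives 20.3%.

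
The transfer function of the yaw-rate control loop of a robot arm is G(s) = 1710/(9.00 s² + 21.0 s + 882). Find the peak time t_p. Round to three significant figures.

t_p ≈ 0.320 s

Dividing through by 9.00: denominator becomes s² + 2.333 s + 98.00.
So ω_n = √98.00 = 9.90 rad/s and ζ = 2.333/(2·9.90) = 0.118.
ω_d = 9.90·√(1 − 0.118²) = 9.83 rad/s. t_p = π/ω_d = 0.320 s.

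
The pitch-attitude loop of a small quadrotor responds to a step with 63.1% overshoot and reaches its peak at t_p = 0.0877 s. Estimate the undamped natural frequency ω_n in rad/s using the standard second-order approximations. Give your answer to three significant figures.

The overshoot fixes ζ = −ln(OS)/√(π²+ln²(OS)) = 0.145.
From t_p = π/ω_d, ω_d = π/0.0877 = 35.8 rad/s, so ω_n = ω_d/√(1−ζ²) = 36.2 rad/s.

ω_n ≈ 36.2 rad/s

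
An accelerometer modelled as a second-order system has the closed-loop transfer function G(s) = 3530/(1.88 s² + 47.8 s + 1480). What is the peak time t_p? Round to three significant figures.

t_p ≈ 0.126 s

Dividing through by 1.88: denominator becomes s² + 25.43 s + 787.2.
So ω_n = √787.2 = 28.1 rad/s and ζ = 25.43/(2·28.1) = 0.453.
The damped frequency ω_d = ω_n√(1−ζ²) = 25.0 rad/s. t_p = π/ω_d = 0.126 s.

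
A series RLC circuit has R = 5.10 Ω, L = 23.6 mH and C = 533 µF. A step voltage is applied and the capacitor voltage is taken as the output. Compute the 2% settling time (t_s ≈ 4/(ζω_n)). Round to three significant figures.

t_s ≈ 0.0370 s

For a series RLC circuit (capacitor voltage as output), ω_n = 1/√(LC) = 1/√(23.6 mH · 533 µF) = 282 rad/s.
ζ = (R/2)·√(C/L) = (5.10/2)·√(533 µF/23.6 mH) = 0.383.
t_s ≈ 4/(ζω_n) = 0.0370 s.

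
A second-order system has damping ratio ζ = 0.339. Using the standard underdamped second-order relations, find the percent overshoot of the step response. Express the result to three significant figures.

%OS ≈ 32.2%

For an underdamped second-order system, %OS = 100·exp(−πζ/√(1−ζ²)).
πζ/√(1−ζ²) = π·0.339/√(1−0.115) = 1.132, so %OS = 100·e^(−1.132) = 32.2%.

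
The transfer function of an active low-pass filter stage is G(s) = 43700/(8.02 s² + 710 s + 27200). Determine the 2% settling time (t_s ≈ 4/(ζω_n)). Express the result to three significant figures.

Dividing through by 8.02: denominator becomes s² + 88.53 s + 3392.
So ω_n = √3392 = 58.2 rad/s and ζ = 88.53/(2·58.2) = 0.760.
t_s ≈ 4/(ζω_n) = 0.0904 s.

t_s ≈ 0.0904 s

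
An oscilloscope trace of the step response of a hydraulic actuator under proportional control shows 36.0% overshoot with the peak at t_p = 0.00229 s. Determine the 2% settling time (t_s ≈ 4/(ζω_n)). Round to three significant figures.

The overshoot fixes ζ = −ln(OS)/√(π²+ln²(OS)) = 0.309.
t_p = π/ω_d ⇒ ω_d = 1370 rad/s; then ω_n = ω_d/√(1−ζ²) = 1440 rad/s.
t_s ≈ 4/(ζω_n) = 4/(0.309·1440) = 0.00897 s.

t_s ≈ 0.00897 s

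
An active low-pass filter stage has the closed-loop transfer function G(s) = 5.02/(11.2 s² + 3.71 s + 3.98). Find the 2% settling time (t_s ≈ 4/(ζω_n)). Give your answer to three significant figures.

Dividing through by 11.2: denominator becomes s² + 0.3313 s + 0.3554.
So ω_n = √0.3554 = 0.596 rad/s and ζ = 0.3313/(2·0.596) = 0.278.
t_s ≈ 4/(ζω_n) = 24.2 s.

t_s ≈ 24.2 s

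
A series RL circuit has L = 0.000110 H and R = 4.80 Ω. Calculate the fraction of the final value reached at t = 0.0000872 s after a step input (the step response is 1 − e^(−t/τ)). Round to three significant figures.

y/y_∞ ≈ 0.978

τ = L/R = 0.000110/4.80 = 0.0000229 s.
y(t)/y_∞ = 1 − e^(−t/τ) = 1 − e^(−0.0000872/0.0000229) = 1 − e^(−3.81) = 0.978.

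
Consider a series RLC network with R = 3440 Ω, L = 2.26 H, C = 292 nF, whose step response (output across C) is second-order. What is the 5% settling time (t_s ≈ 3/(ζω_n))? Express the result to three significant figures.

For a series RLC circuit (capacitor voltage as output), ω_n = 1/√(LC) = 1/√(2.26 H · 292 nF) = 1230 rad/s.
ζ = (R/2)·√(C/L) = (3440/2)·√(292 nF/2.26 H) = 0.618.
t_s ≈ 3/(ζω_n) = 0.00394 s.

t_s ≈ 0.00394 s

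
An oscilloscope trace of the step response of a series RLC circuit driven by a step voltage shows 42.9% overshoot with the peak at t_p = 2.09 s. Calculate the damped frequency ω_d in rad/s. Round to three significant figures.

ω_d ≈ 1.50 rad/s

t_p = π/ω_d, so ω_d = π/2.09 = 1.50 rad/s.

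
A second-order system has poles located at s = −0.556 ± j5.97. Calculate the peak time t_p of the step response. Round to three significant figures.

t_p = π/ω_d with ω_d = 5.97 (the imaginary part), so t_p = 0.526 s.

t_p ≈ 0.526 s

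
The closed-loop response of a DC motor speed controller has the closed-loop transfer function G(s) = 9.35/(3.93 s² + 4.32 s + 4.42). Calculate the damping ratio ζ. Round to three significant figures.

Dividing through by 3.93: denominator becomes s² + 1.099 s + 1.125.
So ω_n = √1.125 = 1.06 rad/s and ζ = 1.099/(2·1.06) = 0.518.

ζ ≈ 0.518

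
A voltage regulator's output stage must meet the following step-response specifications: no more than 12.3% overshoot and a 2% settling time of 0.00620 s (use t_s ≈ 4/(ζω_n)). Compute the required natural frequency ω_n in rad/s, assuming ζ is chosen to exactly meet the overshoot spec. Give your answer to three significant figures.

ω_n ≈ 1160 rad/s

Inverting the overshoot relation: ζ = |ln 0.123|/√(π² + ln²0.123) = 0.555.
From t_s ≈ 4/(ζω_n): ω_n = 4/(ζ·t_s) = 4/(0.555·0.00620) = 1160 rad/s.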